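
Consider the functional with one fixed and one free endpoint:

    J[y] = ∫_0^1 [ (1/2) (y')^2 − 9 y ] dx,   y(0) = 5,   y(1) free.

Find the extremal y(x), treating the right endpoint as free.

The Lagrangian L = (1/2) (y')^2 − 9 y gives
    ∂L/∂y = −9,   ∂L/∂y' = y'.
Euler-Lagrange: d/dx(y') − (−9) = 0, i.e. y'' + 9 = 0, so
    y(x) = −(9/2) x^2 + C1 x + C2.
Fixed left endpoint y(0) = 5 ⇒ C2 = 5.
The right endpoint x = 1 is free, so the natural (transversality) condition is ∂L/∂y' |_{x=1} = 0, i.e. y'(1) = 0.
Compute y'(x) = −9 x + C1, so y'(1) = −9 + C1 = 0 ⇒ C1 = 9.
Therefore the extremal is
    y(x) = −(9/2) x^2 + 9 x + 5.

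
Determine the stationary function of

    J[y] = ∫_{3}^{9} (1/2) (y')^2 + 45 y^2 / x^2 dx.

The Lagrangian is L = (1/2) (y')^2 + 45 y^2 / x^2.
Compute ∂L/∂y = 90y/x^2, ∂L/∂y' = y'.
The Euler-Lagrange equation d/dx(∂L/∂y') − ∂L/∂y = 0 reduces to
    y'' − 90/x^2 · y = 0  (x > 0).
Its general solution is
    y(x) = A x^10 + B x^(-9),
with A, B fixed by the endpoint conditions.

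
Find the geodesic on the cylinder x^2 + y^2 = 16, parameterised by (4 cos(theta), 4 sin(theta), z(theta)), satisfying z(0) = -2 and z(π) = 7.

Parameterise the cylinder of radius R = 4 as
    r(θ) = (4 cos θ, 4 sin θ, z(θ)).
The arc-length element is
    ds = sqrt(16 + (dz/dθ)^2) dθ,
so the Lagrangian is L = sqrt(16 + z'^2).
L depends on z' only, not on z or θ, so ∂L/∂z = 0 and
    ∂L/∂z' = z' / sqrt(16 + z'^2).
The Euler-Lagrange equation gives
    d/dθ( z' / sqrt(16 + z'^2) ) = 0,
so z' is constant. Integrating once:
    z(θ) = a θ + b,
a helix on the cylinder (a straight line when the cylinder is unrolled). The constants a, b are determined by the endpoint conditions.
With endpoint conditions z(0) = -2 and z(π) = 7: from z(0) = b we get b = -2, and a·π + -2 = 7 gives a = 9/π, so
    z(θ) = (9/π) θ − 2.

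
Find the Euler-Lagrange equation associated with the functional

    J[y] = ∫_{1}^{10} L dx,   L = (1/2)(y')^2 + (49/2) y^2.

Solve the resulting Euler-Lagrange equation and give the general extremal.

The Lagrangian is L = (1/2)(y')^2 + (49/2) y^2.
∂L/∂y = 49y.
∂L/∂y' = y'.
The Euler-Lagrange equation d/dx(∂L/∂y') − ∂L/∂y = 0 becomes:
    y'' - 49 y = 0
General solution: y(x) = A e^(7x) + B e^(-7x), where A and B are arbitrary constants fixed by the endpoint conditions.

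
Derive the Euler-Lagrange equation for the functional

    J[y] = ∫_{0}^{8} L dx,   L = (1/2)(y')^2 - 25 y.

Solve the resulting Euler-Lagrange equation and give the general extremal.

The Lagrangian is L = (1/2)(y')^2 - 25 y.
∂L/∂y = -25.
∂L/∂y' = y'.
The Euler-Lagrange equation d/dx(∂L/∂y') − ∂L/∂y = 0 becomes:
    y'' + 25 = 0
General solution: y(x) = -(25/2) x^2 + A x + B, where A and B are arbitrary constants fixed by the endpoint conditions.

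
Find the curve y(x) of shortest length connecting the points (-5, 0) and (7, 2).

Arc-length functional: J[y] = ∫ sqrt(1 + (y')^2) dx.
Lagrangian L = sqrt(1 + (y')^2) has no explicit y dependence, so ∂L/∂y = 0 and the Euler-Lagrange equation gives
    d/dx( y' / sqrt(1 + (y')^2) ) = 0  ⇒  y' / sqrt(1 + (y')^2) = const.
Hence y' is constant, so y(x) is affine.
Fitting the endpoints (-5, 0) and (7, 2):
    slope m = (2 − 0) / (7 − (-5)) = 1/6,
    intercept c = 0 − m·(-5) = 5/6.
Extremal: y(x) = (1/6) x + 5/6.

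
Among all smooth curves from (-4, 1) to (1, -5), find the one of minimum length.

Arc-length functional: J[y] = ∫ sqrt(1 + (y')^2) dx.
Lagrangian L = sqrt(1 + (y')^2) has no explicit y dependence, so ∂L/∂y = 0 and the Euler-Lagrange equation gives
    d/dx( y' / sqrt(1 + (y')^2) ) = 0  ⇒  y' / sqrt(1 + (y')^2) = const.
Hence y' is constant, so y(x) is affine.
Fitting the endpoints (-4, 1) and (1, -5):
    slope m = ((-5) − 1) / (1 − (-4)) = -6/5,
    intercept c = 1 − m·(-4) = -19/5.
Extremal: y(x) = (-6/5) x - 19/5.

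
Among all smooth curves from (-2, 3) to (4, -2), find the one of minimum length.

Arc-length functional: J[y] = ∫ sqrt(1 + (y')^2) dx.
Lagrangian L = sqrt(1 + (y')^2) has no explicit y dependence, so ∂L/∂y = 0 and the Euler-Lagrange equation gives
    d/dx( y' / sqrt(1 + (y')^2) ) = 0  ⇒  y' / sqrt(1 + (y')^2) = const.
Hence y' is constant, so y(x) is affine.
Fitting the endpoints (-2, 3) and (4, -2):
    slope m = ((-2) − 3) / (4 − (-2)) = -5/6,
    intercept c = 3 − m·(-2) = 4/3.
Extremal: y(x) = (-5/6) x + 4/3.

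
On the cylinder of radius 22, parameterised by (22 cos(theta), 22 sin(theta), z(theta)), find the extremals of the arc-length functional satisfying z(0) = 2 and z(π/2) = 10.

Parameterise the cylinder of radius R = 22 as
    r(θ) = (22 cos θ, 22 sin θ, z(θ)).
The arc-length element is
    ds = sqrt(484 + (dz/dθ)^2) dθ,
so the Lagrangian is L = sqrt(484 + z'^2).
L depends on z' only, not on z or θ, so ∂L/∂z = 0 and
    ∂L/∂z' = z' / sqrt(484 + z'^2).
The Euler-Lagrange equation gives
    d/dθ( z' / sqrt(484 + z'^2) ) = 0,
so z' is constant. Integrating once:
    z(θ) = a θ + b,
a helix on the cylinder (a straight line when the cylinder is unrolled). The constants a, b are determined by the endpoint conditions.
With endpoint conditions z(0) = 2 and z(π/2) = 10: from z(0) = b we get b = 2, and a·π/2 + 2 = 10 gives a = 16/π, so
    z(θ) = (16/π) θ + 2.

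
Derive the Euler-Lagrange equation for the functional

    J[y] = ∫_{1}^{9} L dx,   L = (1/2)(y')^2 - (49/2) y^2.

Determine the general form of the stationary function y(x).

The Lagrangian is L = (1/2)(y')^2 - (49/2) y^2.
∂L/∂y = -49y.
∂L/∂y' = y'.
The Euler-Lagrange equation d/dx(∂L/∂y') − ∂L/∂y = 0 becomes:
    y'' + 49 y = 0
General solution: y(x) = A sin(7x) + B cos(7x), where A and B are arbitrary constants fixed by the endpoint conditions.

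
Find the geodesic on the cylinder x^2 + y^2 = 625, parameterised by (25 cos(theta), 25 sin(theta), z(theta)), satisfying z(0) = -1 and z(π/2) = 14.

Parameterise the cylinder of radius R = 25 as
    r(θ) = (25 cos θ, 25 sin θ, z(θ)).
The arc-length element is
    ds = sqrt(625 + (dz/dθ)^2) dθ,
so the Lagrangian is L = sqrt(625 + z'^2).
L depends on z' only, not on z or θ, so ∂L/∂z = 0 and
    ∂L/∂z' = z' / sqrt(625 + z'^2).
The Euler-Lagrange equation gives
    d/dθ( z' / sqrt(625 + z'^2) ) = 0,
so z' is constant. Integrating once:
    z(θ) = a θ + b,
a helix on the cylinder (a straight line when the cylinder is unrolled). The constants a, b are determined by the endpoint conditions.
With endpoint conditions z(0) = -1 and z(π/2) = 14: from z(0) = b we get b = -1, and a·π/2 + -1 = 14 gives a = 30/π, so
    z(θ) = (30/π) θ − 1.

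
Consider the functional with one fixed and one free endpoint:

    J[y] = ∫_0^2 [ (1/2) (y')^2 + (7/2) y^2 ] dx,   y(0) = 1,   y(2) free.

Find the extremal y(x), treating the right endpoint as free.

The Lagrangian L = (1/2) (y')^2 + (7/2) y^2 gives
    ∂L/∂y = 7 y,   ∂L/∂y' = y'.
Euler-Lagrange: y'' − 7 y = 0.
With k = sqrt(7), the general solution is
    y(x) = A cosh(sqrt(7) x) + B sinh(sqrt(7) x).
Fixed left endpoint y(0) = 1 ⇒ A = 1.
The right endpoint x = 2 is free, so the natural (transversality) condition is ∂L/∂y' |_{x=2} = 0, i.e. y'(2) = 0.
Compute y'(x) = A k sinh(k x) + B k cosh(k x), so
    y'(2) = A k sinh(k·2) + B k cosh(k·2) = 0
    ⇒ B = −A tanh(k·2) = − tanh(sqrt(7)·2).
Therefore the extremal is
    y(x) = cosh(sqrt(7) x) − tanh(sqrt(7)·2) sinh(sqrt(7) x).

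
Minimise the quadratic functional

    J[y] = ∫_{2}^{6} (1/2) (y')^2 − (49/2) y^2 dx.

The Lagrangian is L = (1/2) (y')^2 − (49/2) y^2.
Compute ∂L/∂y = -49y, ∂L/∂y' = y'.
The Euler-Lagrange equation d/dx(∂L/∂y') − ∂L/∂y = 0 reduces to
    y'' + 49 y = 0.
Its general solution is
    y(x) = A sin(7x) + B cos(7x),
with A, B fixed by the endpoint conditions.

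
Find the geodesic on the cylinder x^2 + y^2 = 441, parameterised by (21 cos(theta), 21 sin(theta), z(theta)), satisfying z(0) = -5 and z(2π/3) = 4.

Parameterise the cylinder of radius R = 21 as
    r(θ) = (21 cos θ, 21 sin θ, z(θ)).
The arc-length element is
    ds = sqrt(441 + (dz/dθ)^2) dθ,
so the Lagrangian is L = sqrt(441 + z'^2).
L depends on z' only, not on z or θ, so ∂L/∂z = 0 and
    ∂L/∂z' = z' / sqrt(441 + z'^2).
The Euler-Lagrange equation gives
    d/dθ( z' / sqrt(441 + z'^2) ) = 0,
so z' is constant. Integrating once:
    z(θ) = a θ + b,
a helix on the cylinder (a straight line when the cylinder is unrolled). The constants a, b are determined by the endpoint conditions.
With endpoint conditions z(0) = -5 and z(2π/3) = 4: from z(0) = b we get b = -5, and a·2π/3 + -5 = 4 gives a = 27/(2π), so
    z(θ) = (27/(2π)) θ − 5.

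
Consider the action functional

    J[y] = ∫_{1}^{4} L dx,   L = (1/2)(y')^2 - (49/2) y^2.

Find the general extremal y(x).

The Lagrangian is L = (1/2)(y')^2 - (49/2) y^2.
∂L/∂y = -49y.
∂L/∂y' = y'.
The Euler-Lagrange equation d/dx(∂L/∂y') − ∂L/∂y = 0 becomes:
    y'' + 49 y = 0
General solution: y(x) = A sin(7x) + B cos(7x), where A and B are arbitrary constants fixed by the endpoint conditions.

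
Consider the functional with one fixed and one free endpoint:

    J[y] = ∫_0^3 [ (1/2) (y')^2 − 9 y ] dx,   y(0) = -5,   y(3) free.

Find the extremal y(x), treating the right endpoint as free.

The Lagrangian L = (1/2) (y')^2 − 9 y gives
    ∂L/∂y = −9,   ∂L/∂y' = y'.
Euler-Lagrange: d/dx(y') − (−9) = 0, i.e. y'' + 9 = 0, so
    y(x) = −(9/2) x^2 + C1 x + C2.
Fixed left endpoint y(0) = -5 ⇒ C2 = -5.
The right endpoint x = 3 is free, so the natural (transversality) condition is ∂L/∂y' |_{x=3} = 0, i.e. y'(3) = 0.
Compute y'(x) = −9 x + C1, so y'(3) = −27 + C1 = 0 ⇒ C1 = 27.
Therefore the extremal is
    y(x) = −(9/2) x^2 + 27 x − 5.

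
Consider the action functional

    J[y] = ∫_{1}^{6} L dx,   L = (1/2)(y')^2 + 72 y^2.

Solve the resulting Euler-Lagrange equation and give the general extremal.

The Lagrangian is L = (1/2)(y')^2 + 72 y^2.
∂L/∂y = 144y.
∂L/∂y' = y'.
The Euler-Lagrange equation d/dx(∂L/∂y') − ∂L/∂y = 0 becomes:
    y'' - 144 y = 0
General solution: y(x) = A e^(12x) + B e^(-12x), where A and B are arbitrary constants fixed by the endpoint conditions.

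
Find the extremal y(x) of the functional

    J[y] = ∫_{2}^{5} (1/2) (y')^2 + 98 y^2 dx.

The Lagrangian is L = (1/2) (y')^2 + 98 y^2.
Compute ∂L/∂y = 196y, ∂L/∂y' = y'.
The Euler-Lagrange equation d/dx(∂L/∂y') − ∂L/∂y = 0 reduces to
    y'' − 196 y = 0.
Its general solution is
    y(x) = A e^(14x) + B e^(−14x),
with A, B fixed by the endpoint conditions.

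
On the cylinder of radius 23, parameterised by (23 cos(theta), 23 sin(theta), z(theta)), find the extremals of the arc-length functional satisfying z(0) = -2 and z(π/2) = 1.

Parameterise the cylinder of radius R = 23 as
    r(θ) = (23 cos θ, 23 sin θ, z(θ)).
The arc-length element is
    ds = sqrt(529 + (dz/dθ)^2) dθ,
so the Lagrangian is L = sqrt(529 + z'^2).
L depends on z' only, not on z or θ, so ∂L/∂z = 0 and
    ∂L/∂z' = z' / sqrt(529 + z'^2).
The Euler-Lagrange equation gives
    d/dθ( z' / sqrt(529 + z'^2) ) = 0,
so z' is constant. Integrating once:
    z(θ) = a θ + b,
a helix on the cylinder (a straight line when the cylinder is unrolled). The constants a, b are determined by the endpoint conditions.
With endpoint conditions z(0) = -2 and z(π/2) = 1: from z(0) = b we get b = -2, and a·π/2 + -2 = 1 gives a = 6/π, so
    z(θ) = (6/π) θ − 2.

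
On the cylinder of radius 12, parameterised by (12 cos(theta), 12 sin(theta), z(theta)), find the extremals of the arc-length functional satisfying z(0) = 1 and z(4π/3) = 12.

Parameterise the cylinder of radius R = 12 as
    r(θ) = (12 cos θ, 12 sin θ, z(θ)).
The arc-length element is
    ds = sqrt(144 + (dz/dθ)^2) dθ,
so the Lagrangian is L = sqrt(144 + z'^2).
L depends on z' only, not on z or θ, so ∂L/∂z = 0 and
    ∂L/∂z' = z' / sqrt(144 + z'^2).
The Euler-Lagrange equation gives
    d/dθ( z' / sqrt(144 + z'^2) ) = 0,
so z' is constant. Integrating once:
    z(θ) = a θ + b,
a helix on the cylinder (a straight line when the cylinder is unrolled). The constants a, b are determined by the endpoint conditions.
With endpoint conditions z(0) = 1 and z(4π/3) = 12: from z(0) = b we get b = 1, and a·4π/3 + 1 = 12 gives a = 33/(4π), so
    z(θ) = (33/(4π)) θ + 1.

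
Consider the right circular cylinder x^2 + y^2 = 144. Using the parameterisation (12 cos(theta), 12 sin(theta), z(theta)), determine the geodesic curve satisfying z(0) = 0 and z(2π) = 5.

Parameterise the cylinder of radius R = 12 as
    r(θ) = (12 cos θ, 12 sin θ, z(θ)).
The arc-length element is
    ds = sqrt(144 + (dz/dθ)^2) dθ,
so the Lagrangian is L = sqrt(144 + z'^2).
L depends on z' only, not on z or θ, so ∂L/∂z = 0 and
    ∂L/∂z' = z' / sqrt(144 + z'^2).
The Euler-Lagrange equation gives
    d/dθ( z' / sqrt(144 + z'^2) ) = 0,
so z' is constant. Integrating once:
    z(θ) = a θ + b,
a helix on the cylinder (a straight line when the cylinder is unrolled). The constants a, b are determined by the endpoint conditions.
With endpoint conditions z(0) = 0 and z(2π) = 5: from z(0) = b we get b = 0, and a·2π + 0 = 5 gives a = 5/(2π), so
    z(θ) = (5/(2π)) θ.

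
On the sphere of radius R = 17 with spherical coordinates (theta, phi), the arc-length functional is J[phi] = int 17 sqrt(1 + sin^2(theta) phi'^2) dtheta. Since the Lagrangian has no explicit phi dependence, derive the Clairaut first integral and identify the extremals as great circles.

On the sphere of radius R = 17 with spherical coordinates (θ, φ), the induced metric is
    ds^2 = 289(dθ^2 + sin^2(θ) dφ^2).
Parameterise by θ; the arc-length functional is
    J[φ] = ∫ 17 sqrt(1 + sin^2(θ) (dφ/dθ)^2) dθ,
so L = 17 sqrt(1 + sin^2(θ) φ'^2). Compute
    ∂L/∂φ = 0  (L has no explicit φ dependence),
    ∂L/∂φ' = 17 sin^2(θ) φ' / sqrt(1 + sin^2(θ) φ'^2).
Since ∂L/∂φ = 0, the Euler-Lagrange equation
    d/dθ(∂L/∂φ') − ∂L/∂φ = 0
reduces to d/dθ(∂L/∂φ') = 0, i.e. the momentum conjugate to φ is conserved:
    17 sin^2(θ) φ' / sqrt(1 + sin^2(θ) φ'^2) = C.
The overall factor of 17 is constant, so dividing through gives Clairaut's relation sin^2(θ) φ' / sqrt(1 + sin^2(θ) φ'^2) = C' (with C' = C/17). Solving for φ' and integrating gives the great-circle family
    cot(θ) = A cos(φ − φ_0),
i.e. the intersection of the sphere with a plane through the origin. The two constants A and φ_0 (equivalently C and one phase) are fixed by the two endpoint conditions.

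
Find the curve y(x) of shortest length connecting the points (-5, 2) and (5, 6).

Arc-length functional: J[y] = ∫ sqrt(1 + (y')^2) dx.
Lagrangian L = sqrt(1 + (y')^2) has no explicit y dependence, so ∂L/∂y = 0 and the Euler-Lagrange equation gives
    d/dx( y' / sqrt(1 + (y')^2) ) = 0  ⇒  y' / sqrt(1 + (y')^2) = const.
Hence y' is constant, so y(x) is affine.
Fitting the endpoints (-5, 2) and (5, 6):
    slope m = (6 − 2) / (5 − (-5)) = 2/5,
    intercept c = 2 − m·(-5) = 4.
Extremal: y(x) = (2/5) x + 4.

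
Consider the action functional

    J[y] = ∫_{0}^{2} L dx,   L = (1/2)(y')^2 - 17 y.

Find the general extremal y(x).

The Lagrangian is L = (1/2)(y')^2 - 17 y.
∂L/∂y = -17.
∂L/∂y' = y'.
The Euler-Lagrange equation d/dx(∂L/∂y') − ∂L/∂y = 0 becomes:
    y'' + 17 = 0
General solution: y(x) = -(17/2) x^2 + A x + B, where A and B are arbitrary constants fixed by the endpoint conditions.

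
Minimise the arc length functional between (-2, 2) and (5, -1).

Arc-length functional: J[y] = ∫ sqrt(1 + (y')^2) dx.
Lagrangian L = sqrt(1 + (y')^2) has no explicit y dependence, so ∂L/∂y = 0 and the Euler-Lagrange equation gives
    d/dx( y' / sqrt(1 + (y')^2) ) = 0  ⇒  y' / sqrt(1 + (y')^2) = const.
Hence y' is constant, so y(x) is affine.
Fitting the endpoints (-2, 2) and (5, -1):
    slope m = ((-1) − 2) / (5 − (-2)) = -3/7,
    intercept c = 2 − m·(-2) = 8/7.
Extremal: y(x) = (-3/7) x + 8/7.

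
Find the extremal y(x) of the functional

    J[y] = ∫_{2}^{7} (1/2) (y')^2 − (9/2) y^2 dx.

The Lagrangian is L = (1/2) (y')^2 − (9/2) y^2.
Compute ∂L/∂y = -9y, ∂L/∂y' = y'.
The Euler-Lagrange equation d/dx(∂L/∂y') − ∂L/∂y = 0 reduces to
    y'' + 9 y = 0.
Its general solution is
    y(x) = A sin(3x) + B cos(3x),
with A, B fixed by the endpoint conditions.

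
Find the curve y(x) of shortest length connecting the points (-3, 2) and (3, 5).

Arc-length functional: J[y] = ∫ sqrt(1 + (y')^2) dx.
Lagrangian L = sqrt(1 + (y')^2) has no explicit y dependence, so ∂L/∂y = 0 and the Euler-Lagrange equation gives
    d/dx( y' / sqrt(1 + (y')^2) ) = 0  ⇒  y' / sqrt(1 + (y')^2) = const.
Hence y' is constant, so y(x) is affine.
Fitting the endpoints (-3, 2) and (3, 5):
    slope m = (5 − 2) / (3 − (-3)) = 1/2,
    intercept c = 2 − m·(-3) = 7/2.
Extremal: y(x) = (1/2) x + 7/2.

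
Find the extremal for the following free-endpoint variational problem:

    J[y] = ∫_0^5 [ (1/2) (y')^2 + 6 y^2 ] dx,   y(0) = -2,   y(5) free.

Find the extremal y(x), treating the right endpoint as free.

The Lagrangian L = (1/2) (y')^2 + 6 y^2 gives
    ∂L/∂y = 12 y,   ∂L/∂y' = y'.
Euler-Lagrange: y'' − 12 y = 0.
With k = sqrt(12), the general solution is
    y(x) = A cosh(sqrt(12) x) + B sinh(sqrt(12) x).
Fixed left endpoint y(0) = -2 ⇒ A = -2.
The right endpoint x = 5 is free, so the natural (transversality) condition is ∂L/∂y' |_{x=5} = 0, i.e. y'(5) = 0.
Compute y'(x) = A k sinh(k x) + B k cosh(k x), so
    y'(5) = A k sinh(k·5) + B k cosh(k·5) = 0
    ⇒ B = −A tanh(k·5) = 2 tanh(sqrt(12)·5).
Therefore the extremal is
    y(x) = −2 cosh(sqrt(12) x) + 2 tanh(sqrt(12)·5) sinh(sqrt(12) x).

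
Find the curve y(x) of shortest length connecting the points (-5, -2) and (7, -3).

Arc-length functional: J[y] = ∫ sqrt(1 + (y')^2) dx.
Lagrangian L = sqrt(1 + (y')^2) has no explicit y dependence, so ∂L/∂y = 0 and the Euler-Lagrange equation gives
    d/dx( y' / sqrt(1 + (y')^2) ) = 0  ⇒  y' / sqrt(1 + (y')^2) = const.
Hence y' is constant, so y(x) is affine.
Fitting the endpoints (-5, -2) and (7, -3):
    slope m = ((-3) − (-2)) / (7 − (-5)) = -1/12,
    intercept c = (-2) − m·(-5) = -29/12.
Extremal: y(x) = (-1/12) x - 29/12.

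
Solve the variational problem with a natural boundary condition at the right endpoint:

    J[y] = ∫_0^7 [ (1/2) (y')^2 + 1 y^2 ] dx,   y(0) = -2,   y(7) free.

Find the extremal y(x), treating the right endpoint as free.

The Lagrangian L = (1/2) (y')^2 + 1 y^2 gives
    ∂L/∂y = 2 y,   ∂L/∂y' = y'.
Euler-Lagrange: y'' − 2 y = 0.
With k = sqrt(2), the general solution is
    y(x) = A cosh(sqrt(2) x) + B sinh(sqrt(2) x).
Fixed left endpoint y(0) = -2 ⇒ A = -2.
The right endpoint x = 7 is free, so the natural (transversality) condition is ∂L/∂y' |_{x=7} = 0, i.e. y'(7) = 0.
Compute y'(x) = A k sinh(k x) + B k cosh(k x), so
    y'(7) = A k sinh(k·7) + B k cosh(k·7) = 0
    ⇒ B = −A tanh(k·7) = 2 tanh(sqrt(2)·7).
Therefore the extremal is
    y(x) = −2 cosh(sqrt(2) x) + 2 tanh(sqrt(2)·7) sinh(sqrt(2) x).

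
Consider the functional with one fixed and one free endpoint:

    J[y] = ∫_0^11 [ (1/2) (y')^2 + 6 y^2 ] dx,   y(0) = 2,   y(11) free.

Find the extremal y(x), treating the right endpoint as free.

The Lagrangian L = (1/2) (y')^2 + 6 y^2 gives
    ∂L/∂y = 12 y,   ∂L/∂y' = y'.
Euler-Lagrange: y'' − 12 y = 0.
With k = sqrt(12), the general solution is
    y(x) = A cosh(sqrt(12) x) + B sinh(sqrt(12) x).
Fixed left endpoint y(0) = 2 ⇒ A = 2.
The right endpoint x = 11 is free, so the natural (transversality) condition is ∂L/∂y' |_{x=11} = 0, i.e. y'(11) = 0.
Compute y'(x) = A k sinh(k x) + B k cosh(k x), so
    y'(11) = A k sinh(k·11) + B k cosh(k·11) = 0
    ⇒ B = −A tanh(k·11) = − 2 tanh(sqrt(12)·11).
Therefore the extremal is
    y(x) = 2 cosh(sqrt(12) x) − 2 tanh(sqrt(12)·11) sinh(sqrt(12) x).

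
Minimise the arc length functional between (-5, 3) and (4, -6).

Arc-length functional: J[y] = ∫ sqrt(1 + (y')^2) dx.
Lagrangian L = sqrt(1 + (y')^2) has no explicit y dependence, so ∂L/∂y = 0 and the Euler-Lagrange equation gives
    d/dx( y' / sqrt(1 + (y')^2) ) = 0  ⇒  y' / sqrt(1 + (y')^2) = const.
Hence y' is constant, so y(x) is affine.
Fitting the endpoints (-5, 3) and (4, -6):
    slope m = ((-6) − 3) / (4 − (-5)) = -1,
    intercept c = 3 − m·(-5) = -2.
Extremal: y(x) = -x - 2.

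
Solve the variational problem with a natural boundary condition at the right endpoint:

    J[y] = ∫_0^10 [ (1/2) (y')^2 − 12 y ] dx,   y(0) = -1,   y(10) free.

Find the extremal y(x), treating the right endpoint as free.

The Lagrangian L = (1/2) (y')^2 − 12 y gives
    ∂L/∂y = −12,   ∂L/∂y' = y'.
Euler-Lagrange: d/dx(y') − (−12) = 0, i.e. y'' + 12 = 0, so
    y(x) = −(12/2) x^2 + C1 x + C2.
Fixed left endpoint y(0) = -1 ⇒ C2 = -1.
The right endpoint x = 10 is free, so the natural (transversality) condition is ∂L/∂y' |_{x=10} = 0, i.e. y'(10) = 0.
Compute y'(x) = −12 x + C1, so y'(10) = −120 + C1 = 0 ⇒ C1 = 120.
Therefore the extremal is
    y(x) = −6 x^2 + 120 x − 1.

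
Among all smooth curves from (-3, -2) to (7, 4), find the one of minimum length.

Arc-length functional: J[y] = ∫ sqrt(1 + (y')^2) dx.
Lagrangian L = sqrt(1 + (y')^2) has no explicit y dependence, so ∂L/∂y = 0 and the Euler-Lagrange equation gives
    d/dx( y' / sqrt(1 + (y')^2) ) = 0  ⇒  y' / sqrt(1 + (y')^2) = const.
Hence y' is constant, so y(x) is affine.
Fitting the endpoints (-3, -2) and (7, 4):
    slope m = (4 − (-2)) / (7 − (-3)) = 3/5,
    intercept c = (-2) − m·(-3) = -1/5.
Extremal: y(x) = (3/5) x - 1/5.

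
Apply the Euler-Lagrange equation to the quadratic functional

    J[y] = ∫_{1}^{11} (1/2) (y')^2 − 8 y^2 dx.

The Lagrangian is L = (1/2) (y')^2 − 8 y^2.
Compute ∂L/∂y = -16y, ∂L/∂y' = y'.
The Euler-Lagrange equation d/dx(∂L/∂y') − ∂L/∂y = 0 reduces to
    y'' + 16 y = 0.
Its general solution is
    y(x) = A sin(4x) + B cos(4x),
with A, B fixed by the endpoint conditions.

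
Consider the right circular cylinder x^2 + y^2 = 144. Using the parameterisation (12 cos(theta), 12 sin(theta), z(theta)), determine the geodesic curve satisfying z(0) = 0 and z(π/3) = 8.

Parameterise the cylinder of radius R = 12 as
    r(θ) = (12 cos θ, 12 sin θ, z(θ)).
The arc-length element is
    ds = sqrt(144 + (dz/dθ)^2) dθ,
so the Lagrangian is L = sqrt(144 + z'^2).
L depends on z' only, not on z or θ, so ∂L/∂z = 0 and
    ∂L/∂z' = z' / sqrt(144 + z'^2).
The Euler-Lagrange equation gives
    d/dθ( z' / sqrt(144 + z'^2) ) = 0,
so z' is constant. Integrating once:
    z(θ) = a θ + b,
a helix on the cylinder (a straight line when the cylinder is unrolled). The constants a, b are determined by the endpoint conditions.
With endpoint conditions z(0) = 0 and z(π/3) = 8: from z(0) = b we get b = 0, and a·π/3 + 0 = 8 gives a = 24/π, so
    z(θ) = (24/π) θ.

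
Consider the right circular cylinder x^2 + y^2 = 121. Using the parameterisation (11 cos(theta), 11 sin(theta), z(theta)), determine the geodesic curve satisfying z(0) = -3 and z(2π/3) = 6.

Parameterise the cylinder of radius R = 11 as
    r(θ) = (11 cos θ, 11 sin θ, z(θ)).
The arc-length element is
    ds = sqrt(121 + (dz/dθ)^2) dθ,
so the Lagrangian is L = sqrt(121 + z'^2).
L depends on z' only, not on z or θ, so ∂L/∂z = 0 and
    ∂L/∂z' = z' / sqrt(121 + z'^2).
The Euler-Lagrange equation gives
    d/dθ( z' / sqrt(121 + z'^2) ) = 0,
so z' is constant. Integrating once:
    z(θ) = a θ + b,
a helix on the cylinder (a straight line when the cylinder is unrolled). The constants a, b are determined by the endpoint conditions.
With endpoint conditions z(0) = -3 and z(2π/3) = 6: from z(0) = b we get b = -3, and a·2π/3 + -3 = 6 gives a = 27/(2π), so
    z(θ) = (27/(2π)) θ − 3.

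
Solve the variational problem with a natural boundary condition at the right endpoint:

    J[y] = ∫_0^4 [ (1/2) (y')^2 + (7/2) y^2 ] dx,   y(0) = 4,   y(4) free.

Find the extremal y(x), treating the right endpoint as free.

The Lagrangian L = (1/2) (y')^2 + (7/2) y^2 gives
    ∂L/∂y = 7 y,   ∂L/∂y' = y'.
Euler-Lagrange: y'' − 7 y = 0.
With k = sqrt(7), the general solution is
    y(x) = A cosh(sqrt(7) x) + B sinh(sqrt(7) x).
Fixed left endpoint y(0) = 4 ⇒ A = 4.
The right endpoint x = 4 is free, so the natural (transversality) condition is ∂L/∂y' |_{x=4} = 0, i.e. y'(4) = 0.
Compute y'(x) = A k sinh(k x) + B k cosh(k x), so
    y'(4) = A k sinh(k·4) + B k cosh(k·4) = 0
    ⇒ B = −A tanh(k·4) = − 4 tanh(sqrt(7)·4).
Therefore the extremal is
    y(x) = 4 cosh(sqrt(7) x) − 4 tanh(sqrt(7)·4) sinh(sqrt(7) x).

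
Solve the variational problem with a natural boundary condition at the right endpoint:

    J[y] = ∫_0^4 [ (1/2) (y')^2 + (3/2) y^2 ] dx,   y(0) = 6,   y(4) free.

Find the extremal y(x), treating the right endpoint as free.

The Lagrangian L = (1/2) (y')^2 + (3/2) y^2 gives
    ∂L/∂y = 3 y,   ∂L/∂y' = y'.
Euler-Lagrange: y'' − 3 y = 0.
With k = sqrt(3), the general solution is
    y(x) = A cosh(sqrt(3) x) + B sinh(sqrt(3) x).
Fixed left endpoint y(0) = 6 ⇒ A = 6.
The right endpoint x = 4 is free, so the natural (transversality) condition is ∂L/∂y' |_{x=4} = 0, i.e. y'(4) = 0.
Compute y'(x) = A k sinh(k x) + B k cosh(k x), so
    y'(4) = A k sinh(k·4) + B k cosh(k·4) = 0
    ⇒ B = −A tanh(k·4) = − 6 tanh(sqrt(3)·4).
Therefore the extremal is
    y(x) = 6 cosh(sqrt(3) x) − 6 tanh(sqrt(3)·4) sinh(sqrt(3) x).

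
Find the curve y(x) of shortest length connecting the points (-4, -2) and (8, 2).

Arc-length functional: J[y] = ∫ sqrt(1 + (y')^2) dx.
Lagrangian L = sqrt(1 + (y')^2) has no explicit y dependence, so ∂L/∂y = 0 and the Euler-Lagrange equation gives
    d/dx( y' / sqrt(1 + (y')^2) ) = 0  ⇒  y' / sqrt(1 + (y')^2) = const.
Hence y' is constant, so y(x) is affine.
Fitting the endpoints (-4, -2) and (8, 2):
    slope m = (2 − (-2)) / (8 − (-4)) = 1/3,
    intercept c = (-2) − m·(-4) = -2/3.
Extremal: y(x) = (1/3) x - 2/3.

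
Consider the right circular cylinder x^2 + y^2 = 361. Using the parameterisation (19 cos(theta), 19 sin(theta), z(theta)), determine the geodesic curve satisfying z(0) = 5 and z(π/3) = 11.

Parameterise the cylinder of radius R = 19 as
    r(θ) = (19 cos θ, 19 sin θ, z(θ)).
The arc-length element is
    ds = sqrt(361 + (dz/dθ)^2) dθ,
so the Lagrangian is L = sqrt(361 + z'^2).
L depends on z' only, not on z or θ, so ∂L/∂z = 0 and
    ∂L/∂z' = z' / sqrt(361 + z'^2).
The Euler-Lagrange equation gives
    d/dθ( z' / sqrt(361 + z'^2) ) = 0,
so z' is constant. Integrating once:
    z(θ) = a θ + b,
a helix on the cylinder (a straight line when the cylinder is unrolled). The constants a, b are determined by the endpoint conditions.
With endpoint conditions z(0) = 5 and z(π/3) = 11: from z(0) = b we get b = 5, and a·π/3 + 5 = 11 gives a = 18/π, so
    z(θ) = (18/π) θ + 5.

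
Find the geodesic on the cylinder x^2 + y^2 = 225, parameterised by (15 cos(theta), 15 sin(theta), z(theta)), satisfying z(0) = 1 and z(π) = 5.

Parameterise the cylinder of radius R = 15 as
    r(θ) = (15 cos θ, 15 sin θ, z(θ)).
The arc-length element is
    ds = sqrt(225 + (dz/dθ)^2) dθ,
so the Lagrangian is L = sqrt(225 + z'^2).
L depends on z' only, not on z or θ, so ∂L/∂z = 0 and
    ∂L/∂z' = z' / sqrt(225 + z'^2).
The Euler-Lagrange equation gives
    d/dθ( z' / sqrt(225 + z'^2) ) = 0,
so z' is constant. Integrating once:
    z(θ) = a θ + b,
a helix on the cylinder (a straight line when the cylinder is unrolled). The constants a, b are determined by the endpoint conditions.
With endpoint conditions z(0) = 1 and z(π) = 5: from z(0) = b we get b = 1, and a·π + 1 = 5 gives a = 4/π, so
    z(θ) = (4/π) θ + 1.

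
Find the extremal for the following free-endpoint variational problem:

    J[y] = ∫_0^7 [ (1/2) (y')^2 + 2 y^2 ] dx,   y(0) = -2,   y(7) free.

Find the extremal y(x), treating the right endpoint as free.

The Lagrangian L = (1/2) (y')^2 + 2 y^2 gives
    ∂L/∂y = 4 y,   ∂L/∂y' = y'.
Euler-Lagrange: y'' − 4 y = 0.
With k = 2, the general solution is
    y(x) = A cosh(2 x) + B sinh(2 x).
Fixed left endpoint y(0) = -2 ⇒ A = -2.
The right endpoint x = 7 is free, so the natural (transversality) condition is ∂L/∂y' |_{x=7} = 0, i.e. y'(7) = 0.
Compute y'(x) = A k sinh(k x) + B k cosh(k x), so
    y'(7) = A k sinh(k·7) + B k cosh(k·7) = 0
    ⇒ B = −A tanh(k·7) = 2 tanh(2·7).
Therefore the extremal is
    y(x) = −2 cosh(2 x) + 2 tanh(2·7) sinh(2 x).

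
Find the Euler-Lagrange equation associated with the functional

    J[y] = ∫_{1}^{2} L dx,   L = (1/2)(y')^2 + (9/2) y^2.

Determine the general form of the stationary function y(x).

The Lagrangian is L = (1/2)(y')^2 + (9/2) y^2.
∂L/∂y = 9y.
∂L/∂y' = y'.
The Euler-Lagrange equation d/dx(∂L/∂y') − ∂L/∂y = 0 becomes:
    y'' - 9 y = 0
General solution: y(x) = A e^(3x) + B e^(-3x), where A and B are arbitrary constants fixed by the endpoint conditions.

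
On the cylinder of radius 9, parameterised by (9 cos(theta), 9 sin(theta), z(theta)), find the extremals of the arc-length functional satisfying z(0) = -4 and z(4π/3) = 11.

Parameterise the cylinder of radius R = 9 as
    r(θ) = (9 cos θ, 9 sin θ, z(θ)).
The arc-length element is
    ds = sqrt(81 + (dz/dθ)^2) dθ,
so the Lagrangian is L = sqrt(81 + z'^2).
L depends on z' only, not on z or θ, so ∂L/∂z = 0 and
    ∂L/∂z' = z' / sqrt(81 + z'^2).
The Euler-Lagrange equation gives
    d/dθ( z' / sqrt(81 + z'^2) ) = 0,
so z' is constant. Integrating once:
    z(θ) = a θ + b,
a helix on the cylinder (a straight line when the cylinder is unrolled). The constants a, b are determined by the endpoint conditions.
With endpoint conditions z(0) = -4 and z(4π/3) = 11: from z(0) = b we get b = -4, and a·4π/3 + -4 = 11 gives a = 45/(4π), so
    z(θ) = (45/(4π)) θ − 4.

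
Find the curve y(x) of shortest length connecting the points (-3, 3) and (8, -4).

Arc-length functional: J[y] = ∫ sqrt(1 + (y')^2) dx.
Lagrangian L = sqrt(1 + (y')^2) has no explicit y dependence, so ∂L/∂y = 0 and the Euler-Lagrange equation gives
    d/dx( y' / sqrt(1 + (y')^2) ) = 0  ⇒  y' / sqrt(1 + (y')^2) = const.
Hence y' is constant, so y(x) is affine.
Fitting the endpoints (-3, 3) and (8, -4):
    slope m = ((-4) − 3) / (8 − (-3)) = -7/11,
    intercept c = 3 − m·(-3) = 12/11.
Extremal: y(x) = (-7/11) x + 12/11.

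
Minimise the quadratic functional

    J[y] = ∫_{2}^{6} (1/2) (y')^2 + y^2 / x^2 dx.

The Lagrangian is L = (1/2) (y')^2 + y^2 / x^2.
Compute ∂L/∂y = 2y/x^2, ∂L/∂y' = y'.
The Euler-Lagrange equation d/dx(∂L/∂y') − ∂L/∂y = 0 reduces to
    y'' − 2/x^2 · y = 0  (x > 0).
Its general solution is
    y(x) = A x^2 + B / x,
with A, B fixed by the endpoint conditions.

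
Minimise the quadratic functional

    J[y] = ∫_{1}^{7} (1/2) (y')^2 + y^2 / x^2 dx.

The Lagrangian is L = (1/2) (y')^2 + y^2 / x^2.
Compute ∂L/∂y = 2y/x^2, ∂L/∂y' = y'.
The Euler-Lagrange equation d/dx(∂L/∂y') − ∂L/∂y = 0 reduces to
    y'' − 2/x^2 · y = 0  (x > 0).
Its general solution is
    y(x) = A x^2 + B / x,
with A, B fixed by the endpoint conditions.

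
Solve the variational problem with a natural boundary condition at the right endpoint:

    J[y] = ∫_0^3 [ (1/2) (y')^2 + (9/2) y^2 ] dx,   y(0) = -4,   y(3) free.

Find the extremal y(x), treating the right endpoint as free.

The Lagrangian L = (1/2) (y')^2 + (9/2) y^2 gives
    ∂L/∂y = 9 y,   ∂L/∂y' = y'.
Euler-Lagrange: y'' − 9 y = 0.
With k = 3, the general solution is
    y(x) = A cosh(3 x) + B sinh(3 x).
Fixed left endpoint y(0) = -4 ⇒ A = -4.
The right endpoint x = 3 is free, so the natural (transversality) condition is ∂L/∂y' |_{x=3} = 0, i.e. y'(3) = 0.
Compute y'(x) = A k sinh(k x) + B k cosh(k x), so
    y'(3) = A k sinh(k·3) + B k cosh(k·3) = 0
    ⇒ B = −A tanh(k·3) = 4 tanh(3·3).
Therefore the extremal is
    y(x) = −4 cosh(3 x) + 4 tanh(3·3) sinh(3 x).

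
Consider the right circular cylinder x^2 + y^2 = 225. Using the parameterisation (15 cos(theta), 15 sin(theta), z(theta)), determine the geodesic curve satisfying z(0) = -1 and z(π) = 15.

Parameterise the cylinder of radius R = 15 as
    r(θ) = (15 cos θ, 15 sin θ, z(θ)).
The arc-length element is
    ds = sqrt(225 + (dz/dθ)^2) dθ,
so the Lagrangian is L = sqrt(225 + z'^2).
L depends on z' only, not on z or θ, so ∂L/∂z = 0 and
    ∂L/∂z' = z' / sqrt(225 + z'^2).
The Euler-Lagrange equation gives
    d/dθ( z' / sqrt(225 + z'^2) ) = 0,
so z' is constant. Integrating once:
    z(θ) = a θ + b,
a helix on the cylinder (a straight line when the cylinder is unrolled). The constants a, b are determined by the endpoint conditions.
With endpoint conditions z(0) = -1 and z(π) = 15: from z(0) = b we get b = -1, and a·π + -1 = 15 gives a = 16/π, so
    z(θ) = (16/π) θ − 1.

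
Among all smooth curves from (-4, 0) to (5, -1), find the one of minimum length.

Arc-length functional: J[y] = ∫ sqrt(1 + (y')^2) dx.
Lagrangian L = sqrt(1 + (y')^2) has no explicit y dependence, so ∂L/∂y = 0 and the Euler-Lagrange equation gives
    d/dx( y' / sqrt(1 + (y')^2) ) = 0  ⇒  y' / sqrt(1 + (y')^2) = const.
Hence y' is constant, so y(x) is affine.
Fitting the endpoints (-4, 0) and (5, -1):
    slope m = ((-1) − 0) / (5 − (-4)) = -1/9,
    intercept c = 0 − m·(-4) = -4/9.
Extremal: y(x) = (-1/9) x - 4/9.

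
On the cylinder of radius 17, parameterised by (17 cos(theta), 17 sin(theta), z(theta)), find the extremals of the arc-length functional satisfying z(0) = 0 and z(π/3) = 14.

Parameterise the cylinder of radius R = 17 as
    r(θ) = (17 cos θ, 17 sin θ, z(θ)).
The arc-length element is
    ds = sqrt(289 + (dz/dθ)^2) dθ,
so the Lagrangian is L = sqrt(289 + z'^2).
L depends on z' only, not on z or θ, so ∂L/∂z = 0 and
    ∂L/∂z' = z' / sqrt(289 + z'^2).
The Euler-Lagrange equation gives
    d/dθ( z' / sqrt(289 + z'^2) ) = 0,
so z' is constant. Integrating once:
    z(θ) = a θ + b,
a helix on the cylinder (a straight line when the cylinder is unrolled). The constants a, b are determined by the endpoint conditions.
With endpoint conditions z(0) = 0 and z(π/3) = 14: from z(0) = b we get b = 0, and a·π/3 + 0 = 14 gives a = 42/π, so
    z(θ) = (42/π) θ.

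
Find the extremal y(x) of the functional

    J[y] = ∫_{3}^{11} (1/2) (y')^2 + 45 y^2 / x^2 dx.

The Lagrangian is L = (1/2) (y')^2 + 45 y^2 / x^2.
Compute ∂L/∂y = 90y/x^2, ∂L/∂y' = y'.
The Euler-Lagrange equation d/dx(∂L/∂y') − ∂L/∂y = 0 reduces to
    y'' − 90/x^2 · y = 0  (x > 0).
Its general solution is
    y(x) = A x^10 + B x^(-9),
with A, B fixed by the endpoint conditions.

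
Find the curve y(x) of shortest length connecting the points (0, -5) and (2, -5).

Arc-length functional: J[y] = ∫ sqrt(1 + (y')^2) dx.
Lagrangian L = sqrt(1 + (y')^2) has no explicit y dependence, so ∂L/∂y = 0 and the Euler-Lagrange equation gives
    d/dx( y' / sqrt(1 + (y')^2) ) = 0  ⇒  y' / sqrt(1 + (y')^2) = const.
Hence y' is constant, so y(x) is affine.
Fitting the endpoints (0, -5) and (2, -5):
    slope m = ((-5) − (-5)) / (2 − 0) = 0,
    intercept c = (-5) − m·0 = -5.
Extremal: y(x) = -5.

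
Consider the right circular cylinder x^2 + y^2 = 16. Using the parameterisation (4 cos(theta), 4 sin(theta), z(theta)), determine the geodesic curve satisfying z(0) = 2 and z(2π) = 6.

Parameterise the cylinder of radius R = 4 as
    r(θ) = (4 cos θ, 4 sin θ, z(θ)).
The arc-length element is
    ds = sqrt(16 + (dz/dθ)^2) dθ,
so the Lagrangian is L = sqrt(16 + z'^2).
L depends on z' only, not on z or θ, so ∂L/∂z = 0 and
    ∂L/∂z' = z' / sqrt(16 + z'^2).
The Euler-Lagrange equation gives
    d/dθ( z' / sqrt(16 + z'^2) ) = 0,
so z' is constant. Integrating once:
    z(θ) = a θ + b,
a helix on the cylinder (a straight line when the cylinder is unrolled). The constants a, b are determined by the endpoint conditions.
With endpoint conditions z(0) = 2 and z(2π) = 6: from z(0) = b we get b = 2, and a·2π + 2 = 6 gives a = 2/π, so
    z(θ) = (2/π) θ + 2.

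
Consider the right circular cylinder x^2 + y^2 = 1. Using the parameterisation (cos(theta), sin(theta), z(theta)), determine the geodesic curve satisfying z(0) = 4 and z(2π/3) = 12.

Parameterise the cylinder of radius R = 1 as
    r(θ) = (cos θ, sin θ, z(θ)).
The arc-length element is
    ds = sqrt(1 + (dz/dθ)^2) dθ,
so the Lagrangian is L = sqrt(1 + z'^2).
L depends on z' only, not on z or θ, so ∂L/∂z = 0 and
    ∂L/∂z' = z' / sqrt(1 + z'^2).
The Euler-Lagrange equation gives
    d/dθ( z' / sqrt(1 + z'^2) ) = 0,
so z' is constant. Integrating once:
    z(θ) = a θ + b,
a helix on the cylinder (a straight line when the cylinder is unrolled). The constants a, b are determined by the endpoint conditions.
With endpoint conditions z(0) = 4 and z(2π/3) = 12: from z(0) = b we get b = 4, and a·2π/3 + 4 = 12 gives a = 12/π, so
    z(θ) = (12/π) θ + 4.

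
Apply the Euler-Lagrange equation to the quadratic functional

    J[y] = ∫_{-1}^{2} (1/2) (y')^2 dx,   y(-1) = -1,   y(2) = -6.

The Lagrangian is L = (1/2) (y')^2.
Compute ∂L/∂y = 0, ∂L/∂y' = y'.
The Euler-Lagrange equation d/dx(∂L/∂y') − ∂L/∂y = 0 reduces to
    y'' = 0.
Its general solution is
    y(x) = A x + B,
with A, B fixed by the endpoint conditions.
Applying the endpoint conditions y(-1) = -1 and y(2) = -6: solve A·-1 + B = -1 and A·2 + B = -6. Subtracting gives A(2 − -1) = -6 − -1, so A = -5/3, and B = -1 − A·-1 = -8/3. Therefore
    y(x) = (-5/3) x - 8/3.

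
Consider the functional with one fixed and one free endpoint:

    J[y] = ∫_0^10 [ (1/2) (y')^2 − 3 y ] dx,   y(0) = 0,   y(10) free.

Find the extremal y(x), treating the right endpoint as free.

The Lagrangian L = (1/2) (y')^2 − 3 y gives
    ∂L/∂y = −3,   ∂L/∂y' = y'.
Euler-Lagrange: d/dx(y') − (−3) = 0, i.e. y'' + 3 = 0, so
    y(x) = −(3/2) x^2 + C1 x + C2.
Fixed left endpoint y(0) = 0 ⇒ C2 = 0.
The right endpoint x = 10 is free, so the natural (transversality) condition is ∂L/∂y' |_{x=10} = 0, i.e. y'(10) = 0.
Compute y'(x) = −3 x + C1, so y'(10) = −30 + C1 = 0 ⇒ C1 = 30.
Therefore the extremal is
    y(x) = −(3/2) x^2 + 30 x.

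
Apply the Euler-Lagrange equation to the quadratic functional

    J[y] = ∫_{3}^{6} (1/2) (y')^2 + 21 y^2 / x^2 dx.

The Lagrangian is L = (1/2) (y')^2 + 21 y^2 / x^2.
Compute ∂L/∂y = 42y/x^2, ∂L/∂y' = y'.
The Euler-Lagrange equation d/dx(∂L/∂y') − ∂L/∂y = 0 reduces to
    y'' − 42/x^2 · y = 0  (x > 0).
Its general solution is
    y(x) = A x^7 + B x^(-6),
with A, B fixed by the endpoint conditions.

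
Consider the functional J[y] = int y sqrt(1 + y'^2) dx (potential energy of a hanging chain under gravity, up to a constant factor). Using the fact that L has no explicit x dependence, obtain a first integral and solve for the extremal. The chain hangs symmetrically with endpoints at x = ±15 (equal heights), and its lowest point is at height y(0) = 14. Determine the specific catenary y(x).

The Lagrangian L(y, y') = y sqrt(1 + y'^2) has no explicit x dependence, so the Beltrami identity applies:
    L − y' ∂L/∂y' = C.
Compute ∂L/∂y' = y · y' / sqrt(1 + y'^2). Then
    L − y' ∂L/∂y'
    = y sqrt(1 + y'^2) − y · y'^2 / sqrt(1 + y'^2)
    = y (1 + y'^2 − y'^2) / sqrt(1 + y'^2)
    = y / sqrt(1 + y'^2) = C.
Squaring gives y^2 = C^2 (1 + y'^2), i.e.
    y'^2 = y^2 / C^2 − 1.
Separating variables,
    dy / sqrt(y^2 − C^2) = dx / C,
and integrating gives arccosh(y / C) = (x − a)/C, so
    y(x) = C cosh((x − a)/C),
the catenary. The constants C and a are fixed by the two endpoint conditions (and, for the hanging-chain problem, the length constraint selects C).
Now fit the given data. The endpoints x = ±15 are symmetric at equal height, so the catenary is even about its minimum: a = 0 and y(x) = C cosh(x/C). The lowest point is y(0) = C cosh(0) = C, and we are told y(0) = 14, so C = 14. Therefore
    y(x) = 14 cosh(x/14),
and at the endpoints
    y(±15) = 14 cosh(15/14).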